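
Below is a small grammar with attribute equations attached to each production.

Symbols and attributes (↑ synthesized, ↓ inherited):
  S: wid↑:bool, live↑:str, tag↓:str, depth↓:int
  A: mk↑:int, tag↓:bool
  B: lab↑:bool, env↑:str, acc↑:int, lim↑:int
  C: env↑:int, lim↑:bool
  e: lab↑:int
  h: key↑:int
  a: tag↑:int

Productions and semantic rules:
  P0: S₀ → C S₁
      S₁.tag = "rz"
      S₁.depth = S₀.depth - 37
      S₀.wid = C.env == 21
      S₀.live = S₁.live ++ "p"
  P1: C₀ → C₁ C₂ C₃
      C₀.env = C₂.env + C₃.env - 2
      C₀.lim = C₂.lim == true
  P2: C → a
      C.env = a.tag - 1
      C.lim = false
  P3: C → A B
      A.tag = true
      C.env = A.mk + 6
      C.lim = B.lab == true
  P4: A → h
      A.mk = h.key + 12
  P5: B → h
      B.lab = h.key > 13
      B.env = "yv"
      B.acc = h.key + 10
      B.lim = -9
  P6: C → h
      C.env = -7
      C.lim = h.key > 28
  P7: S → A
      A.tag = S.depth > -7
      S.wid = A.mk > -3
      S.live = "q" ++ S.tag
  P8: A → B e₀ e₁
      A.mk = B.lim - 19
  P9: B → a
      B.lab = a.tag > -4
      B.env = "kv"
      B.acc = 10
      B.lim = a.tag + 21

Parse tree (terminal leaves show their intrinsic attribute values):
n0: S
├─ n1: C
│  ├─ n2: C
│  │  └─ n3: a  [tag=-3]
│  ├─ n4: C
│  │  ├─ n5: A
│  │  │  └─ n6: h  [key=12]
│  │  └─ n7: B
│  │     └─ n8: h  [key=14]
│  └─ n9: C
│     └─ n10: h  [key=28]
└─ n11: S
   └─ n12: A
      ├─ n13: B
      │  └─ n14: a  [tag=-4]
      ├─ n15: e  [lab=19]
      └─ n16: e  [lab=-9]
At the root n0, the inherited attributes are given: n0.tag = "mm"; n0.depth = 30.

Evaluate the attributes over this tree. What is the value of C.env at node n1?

21

1. n0.tag = "mm"  [given at root]
2. n0.depth = 30  [given at root]
3. n3.tag = -3  [terminal]
4. n2.env = -4  [a.tag - 1]
5. n2.lim = false  [false]
6. n5.tag = true  [true]
7. n6.key = 12  [terminal]
8. n5.mk = 24  [h.key + 12]
9. n8.key = 14  [terminal]
10. n7.lab = true  [h.key > 13]
11. n7.env = "yv"  ["yv"]
12. n7.acc = 24  [h.key + 10]
13. n7.lim = -9  [-9]
14. n4.env = 30  [A.mk + 6]
15. n4.lim = true  [B.lab == true]
16. n10.key = 28  [terminal]
17. n9.env = -7  [-7]
18. n9.lim = false  [h.key > 28]
19. n1.env = 21  [C₂.env + C₃.env - 2]
20. n1.lim = true  [C₂.lim == true]
21. n11.tag = "rz"  ["rz"]
22. n11.depth = -7  [S₀.depth - 37]
23. n12.tag = false  [S.depth > -7]
24. n14.tag = -4  [terminal]
25. n13.lab = false  [a.tag > -4]
26. n13.env = "kv"  ["kv"]
27. n13.acc = 10  [10]
28. n13.lim = 17  [a.tag + 21]
29. n15.lab = 19  [terminal]
30. n16.lab = -9  [terminal]
31. n12.mk = -2  [B.lim - 19]
32. n11.wid = true  [A.mk > -3]
33. n11.live = "qrz"  ["q" ++ S.tag]
34. n0.wid = true  [C.env == 21]
35. n0.live = "qrzp"  [S₁.live ++ "p"]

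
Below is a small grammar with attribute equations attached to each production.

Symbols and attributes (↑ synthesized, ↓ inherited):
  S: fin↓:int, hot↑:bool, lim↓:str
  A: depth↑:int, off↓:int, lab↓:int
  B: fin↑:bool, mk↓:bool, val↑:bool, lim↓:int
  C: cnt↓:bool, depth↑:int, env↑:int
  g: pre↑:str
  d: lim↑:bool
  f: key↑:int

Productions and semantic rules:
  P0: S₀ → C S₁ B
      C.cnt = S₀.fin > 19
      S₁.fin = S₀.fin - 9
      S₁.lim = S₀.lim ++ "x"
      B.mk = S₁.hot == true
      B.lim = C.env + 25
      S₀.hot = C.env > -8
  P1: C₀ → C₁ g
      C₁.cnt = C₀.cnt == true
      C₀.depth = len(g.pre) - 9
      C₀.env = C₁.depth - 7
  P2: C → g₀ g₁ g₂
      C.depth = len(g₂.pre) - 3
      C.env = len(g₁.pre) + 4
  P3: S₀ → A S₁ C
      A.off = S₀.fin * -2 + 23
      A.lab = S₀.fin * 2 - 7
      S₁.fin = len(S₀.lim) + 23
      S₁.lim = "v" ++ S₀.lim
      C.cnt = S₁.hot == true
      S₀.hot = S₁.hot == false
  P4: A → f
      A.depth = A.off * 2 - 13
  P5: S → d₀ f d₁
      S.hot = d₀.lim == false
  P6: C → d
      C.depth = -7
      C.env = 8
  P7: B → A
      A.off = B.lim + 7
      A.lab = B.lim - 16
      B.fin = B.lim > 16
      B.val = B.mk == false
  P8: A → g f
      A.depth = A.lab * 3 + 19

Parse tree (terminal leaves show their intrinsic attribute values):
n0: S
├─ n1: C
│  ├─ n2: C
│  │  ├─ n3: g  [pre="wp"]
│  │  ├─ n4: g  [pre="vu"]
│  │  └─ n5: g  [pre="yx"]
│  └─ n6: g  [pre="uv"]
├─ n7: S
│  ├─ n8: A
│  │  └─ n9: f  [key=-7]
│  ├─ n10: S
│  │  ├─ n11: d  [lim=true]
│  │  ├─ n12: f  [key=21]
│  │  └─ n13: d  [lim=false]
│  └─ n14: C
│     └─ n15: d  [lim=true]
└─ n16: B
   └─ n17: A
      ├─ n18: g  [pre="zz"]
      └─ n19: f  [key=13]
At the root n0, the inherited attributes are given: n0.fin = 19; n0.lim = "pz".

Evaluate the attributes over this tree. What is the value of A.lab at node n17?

1

1. n0.fin = 19  [given at root]
2. n0.lim = "pz"  [given at root]
3. n1.cnt = false  [S₀.fin > 19]
4. n2.cnt = false  [C₀.cnt == true]
5. n3.pre = "wp"  [terminal]
6. n4.pre = "vu"  [terminal]
7. n5.pre = "yx"  [terminal]
8. n2.depth = -1  [len(g₂.pre) - 3]
9. n2.env = 6  [len(g₁.pre) + 4]
10. n6.pre = "uv"  [terminal]
11. n1.depth = -7  [len(g.pre) - 9]
12. n1.env = -8  [C₁.depth - 7]
13. n7.fin = 10  [S₀.fin - 9]
14. n7.lim = "pzx"  [S₀.lim ++ "x"]
15. n8.off = 3  [S₀.fin * -2 + 23]
16. n8.lab = 13  [S₀.fin * 2 - 7]
17. n9.key = -7  [terminal]
18. n8.depth = -7  [A.off * 2 - 13]
19. n10.fin = 26  [len(S₀.lim) + 23]
20. n10.lim = "vpzx"  ["v" ++ S₀.lim]
21. n11.lim = true  [terminal]
22. n12.key = 21  [terminal]
23. n13.lim = false  [terminal]
24. n10.hot = false  [d₀.lim == false]
25. n14.cnt = false  [S₁.hot == true]
26. n15.lim = true  [terminal]
27. n14.depth = -7  [-7]
28. n14.env = 8  [8]
29. n7.hot = true  [S₁.hot == false]
30. n16.mk = true  [S₁.hot == true]
31. n16.lim = 17  [C.env + 25]
32. n17.off = 24  [B.lim + 7]
33. n17.lab = 1  [B.lim - 16]
34. n18.pre = "zz"  [terminal]
35. n19.key = 13  [terminal]
36. n17.depth = 22  [A.lab * 3 + 19]
37. n16.fin = true  [B.lim > 16]
38. n16.val = false  [B.mk == false]
39. n0.hot = false  [C.env > -8]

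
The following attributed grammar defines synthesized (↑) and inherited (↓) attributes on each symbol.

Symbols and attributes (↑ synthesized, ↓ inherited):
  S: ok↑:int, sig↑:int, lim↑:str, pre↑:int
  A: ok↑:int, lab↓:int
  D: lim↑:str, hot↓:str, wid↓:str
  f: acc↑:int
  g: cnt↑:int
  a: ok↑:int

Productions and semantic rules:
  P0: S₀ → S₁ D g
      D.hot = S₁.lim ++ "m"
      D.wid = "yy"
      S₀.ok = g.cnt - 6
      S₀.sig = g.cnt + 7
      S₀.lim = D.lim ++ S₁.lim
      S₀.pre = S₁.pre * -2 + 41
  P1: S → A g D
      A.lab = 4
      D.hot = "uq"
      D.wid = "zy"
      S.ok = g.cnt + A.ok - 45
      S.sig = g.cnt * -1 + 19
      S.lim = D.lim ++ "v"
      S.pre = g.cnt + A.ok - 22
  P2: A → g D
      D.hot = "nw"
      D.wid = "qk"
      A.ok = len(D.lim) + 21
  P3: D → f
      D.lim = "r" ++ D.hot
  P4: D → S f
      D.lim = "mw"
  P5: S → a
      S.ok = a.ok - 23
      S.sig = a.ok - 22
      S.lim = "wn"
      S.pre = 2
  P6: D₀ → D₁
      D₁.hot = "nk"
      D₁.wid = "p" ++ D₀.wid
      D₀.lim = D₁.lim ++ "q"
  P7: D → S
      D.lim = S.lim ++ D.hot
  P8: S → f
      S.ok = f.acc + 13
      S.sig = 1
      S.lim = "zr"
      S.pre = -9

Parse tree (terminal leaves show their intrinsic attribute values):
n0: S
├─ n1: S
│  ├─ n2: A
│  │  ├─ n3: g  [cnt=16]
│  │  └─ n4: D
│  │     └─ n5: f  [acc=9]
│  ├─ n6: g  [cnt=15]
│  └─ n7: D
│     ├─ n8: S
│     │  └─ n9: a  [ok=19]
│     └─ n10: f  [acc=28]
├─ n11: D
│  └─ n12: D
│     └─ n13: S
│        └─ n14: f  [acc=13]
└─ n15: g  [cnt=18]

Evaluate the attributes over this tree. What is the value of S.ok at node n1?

-6

1. n2.lab = 4  [4]
2. n3.cnt = 16  [terminal]
3. n4.hot = "nw"  ["nw"]
4. n4.wid = "qk"  ["qk"]
5. n5.acc = 9  [terminal]
6. n4.lim = "rnw"  ["r" ++ D.hot]
7. n2.ok = 24  [len(D.lim) + 21]
8. n6.cnt = 15  [terminal]
9. n7.hot = "uq"  ["uq"]
10. n7.wid = "zy"  ["zy"]
11. n9.ok = 19  [terminal]
12. n8.ok = -4  [a.ok - 23]
13. n8.sig = -3  [a.ok - 22]
14. n8.lim = "wn"  ["wn"]
15. n8.pre = 2  [2]
16. n10.acc = 28  [terminal]
17. n7.lim = "mw"  ["mw"]
18. n1.ok = -6  [g.cnt + A.ok - 45]
19. n1.sig = 4  [g.cnt * -1 + 19]
20. n1.lim = "mwv"  [D.lim ++ "v"]
21. n1.pre = 17  [g.cnt + A.ok - 22]
22. n11.hot = "mwvm"  [S₁.lim ++ "m"]
23. n11.wid = "yy"  ["yy"]
24. n12.hot = "nk"  ["nk"]
25. n12.wid = "pyy"  ["p" ++ D₀.wid]
26. n14.acc = 13  [terminal]
27. n13.ok = 26  [f.acc + 13]
28. n13.sig = 1  [1]
29. n13.lim = "zr"  ["zr"]
30. n13.pre = -9  [-9]
31. n12.lim = "zrnk"  [S.lim ++ D.hot]
32. n11.lim = "zrnkq"  [D₁.lim ++ "q"]
33. n15.cnt = 18  [terminal]
34. n0.ok = 12  [g.cnt - 6]
35. n0.sig = 25  [g.cnt + 7]
36. n0.lim = "zrnkqmwv"  [D.lim ++ S₁.lim]
37. n0.pre = 7  [S₁.pre * -2 + 41]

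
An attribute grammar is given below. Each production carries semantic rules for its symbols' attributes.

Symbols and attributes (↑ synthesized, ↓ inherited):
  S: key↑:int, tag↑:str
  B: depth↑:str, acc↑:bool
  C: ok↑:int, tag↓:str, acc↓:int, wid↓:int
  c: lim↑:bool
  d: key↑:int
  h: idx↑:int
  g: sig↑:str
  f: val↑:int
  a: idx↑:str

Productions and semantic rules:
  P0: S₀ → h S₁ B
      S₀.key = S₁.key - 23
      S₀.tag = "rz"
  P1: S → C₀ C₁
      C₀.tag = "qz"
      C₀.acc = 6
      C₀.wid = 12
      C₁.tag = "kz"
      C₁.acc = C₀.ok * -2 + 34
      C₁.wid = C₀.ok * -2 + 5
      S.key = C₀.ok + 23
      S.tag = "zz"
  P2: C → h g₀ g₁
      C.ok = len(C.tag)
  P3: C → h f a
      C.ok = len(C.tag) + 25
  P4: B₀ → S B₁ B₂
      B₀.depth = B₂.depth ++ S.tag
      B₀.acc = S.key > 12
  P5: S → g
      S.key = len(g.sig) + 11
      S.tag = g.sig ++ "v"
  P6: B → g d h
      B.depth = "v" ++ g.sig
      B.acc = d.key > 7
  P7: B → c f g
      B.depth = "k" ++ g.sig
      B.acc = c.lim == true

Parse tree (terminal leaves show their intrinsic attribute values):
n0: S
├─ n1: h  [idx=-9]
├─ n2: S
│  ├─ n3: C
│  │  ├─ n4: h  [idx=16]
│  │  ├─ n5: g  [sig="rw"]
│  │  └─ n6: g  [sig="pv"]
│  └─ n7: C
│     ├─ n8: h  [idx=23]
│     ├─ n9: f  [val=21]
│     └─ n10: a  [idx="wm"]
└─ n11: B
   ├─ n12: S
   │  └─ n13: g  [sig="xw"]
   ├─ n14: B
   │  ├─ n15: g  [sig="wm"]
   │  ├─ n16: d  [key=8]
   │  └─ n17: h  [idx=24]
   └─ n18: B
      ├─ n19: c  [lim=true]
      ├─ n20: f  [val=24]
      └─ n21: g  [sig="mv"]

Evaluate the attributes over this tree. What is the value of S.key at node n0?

2

1. n1.idx = -9  [terminal]
2. n3.tag = "qz"  ["qz"]
3. n3.acc = 6  [6]
4. n3.wid = 12  [12]
5. n4.idx = 16  [terminal]
6. n5.sig = "rw"  [terminal]
7. n6.sig = "pv"  [terminal]
8. n3.ok = 2  [len(C.tag)]
9. n7.tag = "kz"  ["kz"]
10. n7.acc = 30  [C₀.ok * -2 + 34]
11. n7.wid = 1  [C₀.ok * -2 + 5]
12. n8.idx = 23  [terminal]
13. n9.val = 21  [terminal]
14. n10.idx = "wm"  [terminal]
15. n7.ok = 27  [len(C.tag) + 25]
16. n2.key = 25  [C₀.ok + 23]
17. n2.tag = "zz"  ["zz"]
18. n13.sig = "xw"  [terminal]
19. n12.key = 13  [len(g.sig) + 11]
20. n12.tag = "xwv"  [g.sig ++ "v"]
21. n15.sig = "wm"  [terminal]
22. n16.key = 8  [terminal]
23. n17.idx = 24  [terminal]
24. n14.depth = "vwm"  ["v" ++ g.sig]
25. n14.acc = true  [d.key > 7]
26. n19.lim = true  [terminal]
27. n20.val = 24  [terminal]
28. n21.sig = "mv"  [terminal]
29. n18.depth = "kmv"  ["k" ++ g.sig]
30. n18.acc = true  [c.lim == true]
31. n11.depth = "kmvxwv"  [B₂.depth ++ S.tag]
32. n11.acc = true  [S.key > 12]
33. n0.key = 2  [S₁.key - 23]
34. n0.tag = "rz"  ["rz"]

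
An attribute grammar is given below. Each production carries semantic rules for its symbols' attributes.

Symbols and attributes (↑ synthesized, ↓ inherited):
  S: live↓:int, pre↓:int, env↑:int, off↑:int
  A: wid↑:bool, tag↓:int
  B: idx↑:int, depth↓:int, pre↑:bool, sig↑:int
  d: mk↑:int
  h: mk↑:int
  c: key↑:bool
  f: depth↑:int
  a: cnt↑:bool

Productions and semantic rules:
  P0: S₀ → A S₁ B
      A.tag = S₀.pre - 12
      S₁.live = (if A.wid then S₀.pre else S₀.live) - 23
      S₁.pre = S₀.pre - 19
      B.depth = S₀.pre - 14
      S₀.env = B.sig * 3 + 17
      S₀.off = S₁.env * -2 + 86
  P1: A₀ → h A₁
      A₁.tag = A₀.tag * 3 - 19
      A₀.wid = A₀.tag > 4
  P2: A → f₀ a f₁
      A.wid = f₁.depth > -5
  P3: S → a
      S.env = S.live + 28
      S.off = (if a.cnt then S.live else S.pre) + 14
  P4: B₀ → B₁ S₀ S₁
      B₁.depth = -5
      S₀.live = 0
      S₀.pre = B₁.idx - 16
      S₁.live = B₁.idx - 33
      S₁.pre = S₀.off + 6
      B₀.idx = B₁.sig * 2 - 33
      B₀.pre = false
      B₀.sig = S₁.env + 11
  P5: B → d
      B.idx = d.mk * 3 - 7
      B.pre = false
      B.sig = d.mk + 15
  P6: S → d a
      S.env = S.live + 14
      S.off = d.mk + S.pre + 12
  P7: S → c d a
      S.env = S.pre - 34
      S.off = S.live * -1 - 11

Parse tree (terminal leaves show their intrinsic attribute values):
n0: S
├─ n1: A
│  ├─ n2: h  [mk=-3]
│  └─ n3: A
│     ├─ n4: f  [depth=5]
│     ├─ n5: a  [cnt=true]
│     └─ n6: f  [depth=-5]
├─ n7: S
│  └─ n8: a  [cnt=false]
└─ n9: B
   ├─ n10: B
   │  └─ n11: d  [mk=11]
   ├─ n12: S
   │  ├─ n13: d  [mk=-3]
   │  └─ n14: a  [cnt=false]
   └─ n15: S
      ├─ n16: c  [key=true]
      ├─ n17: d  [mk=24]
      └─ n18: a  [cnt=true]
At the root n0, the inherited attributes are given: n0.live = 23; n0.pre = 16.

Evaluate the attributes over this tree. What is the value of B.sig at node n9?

2

1. n0.live = 23  [given at root]
2. n0.pre = 16  [given at root]
3. n1.tag = 4  [S₀.pre - 12]
4. n2.mk = -3  [terminal]
5. n3.tag = -7  [A₀.tag * 3 - 19]
6. n4.depth = 5  [terminal]
7. n5.cnt = true  [terminal]
8. n6.depth = -5  [terminal]
9. n3.wid = false  [f₁.depth > -5]
10. n1.wid = false  [A₀.tag > 4]
11. n7.live = 0  [(if A.wid then S₀.pre else S₀.live) - 23]
12. n7.pre = -3  [S₀.pre - 19]
13. n8.cnt = false  [terminal]
14. n7.env = 28  [S.live + 28]
15. n7.off = 11  [(if a.cnt then S.live else S.pre) + 14]
16. n9.depth = 2  [S₀.pre - 14]
17. n10.depth = -5  [-5]
18. n11.mk = 11  [terminal]
19. n10.idx = 26  [d.mk * 3 - 7]
20. n10.pre = false  [false]
21. n10.sig = 26  [d.mk + 15]
22. n12.live = 0  [0]
23. n12.pre = 10  [B₁.idx - 16]
24. n13.mk = -3  [terminal]
25. n14.cnt = false  [terminal]
26. n12.env = 14  [S.live + 14]
27. n12.off = 19  [d.mk + S.pre + 12]
28. n15.live = -7  [B₁.idx - 33]
29. n15.pre = 25  [S₀.off + 6]
30. n16.key = true  [terminal]
31. n17.mk = 24  [terminal]
32. n18.cnt = true  [terminal]
33. n15.env = -9  [S.pre - 34]
34. n15.off = -4  [S.live * -1 - 11]
35. n9.idx = 19  [B₁.sig * 2 - 33]
36. n9.pre = false  [false]
37. n9.sig = 2  [S₁.env + 11]
38. n0.env = 23  [B.sig * 3 + 17]
39. n0.off = 30  [S₁.env * -2 + 86]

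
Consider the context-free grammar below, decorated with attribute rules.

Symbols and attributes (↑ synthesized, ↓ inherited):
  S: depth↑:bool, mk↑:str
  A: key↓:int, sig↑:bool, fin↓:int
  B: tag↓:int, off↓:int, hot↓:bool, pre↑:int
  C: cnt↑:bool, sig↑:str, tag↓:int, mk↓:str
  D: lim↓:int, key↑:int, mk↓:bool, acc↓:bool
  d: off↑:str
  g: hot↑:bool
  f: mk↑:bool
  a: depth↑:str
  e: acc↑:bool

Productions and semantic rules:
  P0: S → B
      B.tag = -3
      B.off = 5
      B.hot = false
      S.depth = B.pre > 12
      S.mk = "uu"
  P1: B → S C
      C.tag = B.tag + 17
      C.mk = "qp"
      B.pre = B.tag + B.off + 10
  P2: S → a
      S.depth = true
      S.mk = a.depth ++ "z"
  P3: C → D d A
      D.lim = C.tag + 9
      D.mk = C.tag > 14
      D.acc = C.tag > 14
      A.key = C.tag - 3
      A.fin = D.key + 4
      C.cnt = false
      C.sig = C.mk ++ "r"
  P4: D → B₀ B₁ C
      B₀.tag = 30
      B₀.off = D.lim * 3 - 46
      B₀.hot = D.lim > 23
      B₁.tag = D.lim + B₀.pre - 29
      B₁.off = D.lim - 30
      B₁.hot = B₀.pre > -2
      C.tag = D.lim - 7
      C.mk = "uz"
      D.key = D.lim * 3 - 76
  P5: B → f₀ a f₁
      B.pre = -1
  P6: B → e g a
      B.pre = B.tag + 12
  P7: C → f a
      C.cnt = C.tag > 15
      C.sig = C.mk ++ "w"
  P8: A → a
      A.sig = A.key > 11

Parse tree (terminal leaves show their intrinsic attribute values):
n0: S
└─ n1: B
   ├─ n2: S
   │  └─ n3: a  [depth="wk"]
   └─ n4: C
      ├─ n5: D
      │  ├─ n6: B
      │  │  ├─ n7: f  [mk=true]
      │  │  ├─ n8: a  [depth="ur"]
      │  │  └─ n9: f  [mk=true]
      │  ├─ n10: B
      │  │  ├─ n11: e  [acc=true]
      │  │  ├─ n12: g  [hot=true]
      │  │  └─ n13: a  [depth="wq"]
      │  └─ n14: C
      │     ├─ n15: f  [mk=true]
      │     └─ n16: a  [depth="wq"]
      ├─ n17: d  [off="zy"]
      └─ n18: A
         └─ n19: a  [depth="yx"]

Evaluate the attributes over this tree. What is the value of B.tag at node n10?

-7

1. n1.tag = -3  [-3]
2. n1.off = 5  [5]
3. n1.hot = false  [false]
4. n3.depth = "wk"  [terminal]
5. n2.depth = true  [true]
6. n2.mk = "wkz"  [a.depth ++ "z"]
7. n4.tag = 14  [B.tag + 17]
8. n4.mk = "qp"  ["qp"]
9. n5.lim = 23  [C.tag + 9]
10. n5.mk = false  [C.tag > 14]
11. n5.acc = false  [C.tag > 14]
12. n6.tag = 30  [30]
13. n6.off = 23  [D.lim * 3 - 46]
14. n6.hot = false  [D.lim > 23]
15. n7.mk = true  [terminal]
16. n8.depth = "ur"  [terminal]
17. n9.mk = true  [terminal]
18. n6.pre = -1  [-1]
19. n10.tag = -7  [D.lim + B₀.pre - 29]
20. n10.off = -7  [D.lim - 30]
21. n10.hot = true  [B₀.pre > -2]
22. n11.acc = true  [terminal]
23. n12.hot = true  [terminal]
24. n13.depth = "wq"  [terminal]
25. n10.pre = 5  [B.tag + 12]
26. n14.tag = 16  [D.lim - 7]
27. n14.mk = "uz"  ["uz"]
28. n15.mk = true  [terminal]
29. n16.depth = "wq"  [terminal]
30. n14.cnt = true  [C.tag > 15]
31. n14.sig = "uzw"  [C.mk ++ "w"]
32. n5.key = -7  [D.lim * 3 - 76]
33. n17.off = "zy"  [terminal]
34. n18.key = 11  [C.tag - 3]
35. n18.fin = -3  [D.key + 4]
36. n19.depth = "yx"  [terminal]
37. n18.sig = false  [A.key > 11]
38. n4.cnt = false  [false]
39. n4.sig = "qpr"  [C.mk ++ "r"]
40. n1.pre = 12  [B.tag + B.off + 10]
41. n0.depth = false  [B.pre > 12]
42. n0.mk = "uu"  ["uu"]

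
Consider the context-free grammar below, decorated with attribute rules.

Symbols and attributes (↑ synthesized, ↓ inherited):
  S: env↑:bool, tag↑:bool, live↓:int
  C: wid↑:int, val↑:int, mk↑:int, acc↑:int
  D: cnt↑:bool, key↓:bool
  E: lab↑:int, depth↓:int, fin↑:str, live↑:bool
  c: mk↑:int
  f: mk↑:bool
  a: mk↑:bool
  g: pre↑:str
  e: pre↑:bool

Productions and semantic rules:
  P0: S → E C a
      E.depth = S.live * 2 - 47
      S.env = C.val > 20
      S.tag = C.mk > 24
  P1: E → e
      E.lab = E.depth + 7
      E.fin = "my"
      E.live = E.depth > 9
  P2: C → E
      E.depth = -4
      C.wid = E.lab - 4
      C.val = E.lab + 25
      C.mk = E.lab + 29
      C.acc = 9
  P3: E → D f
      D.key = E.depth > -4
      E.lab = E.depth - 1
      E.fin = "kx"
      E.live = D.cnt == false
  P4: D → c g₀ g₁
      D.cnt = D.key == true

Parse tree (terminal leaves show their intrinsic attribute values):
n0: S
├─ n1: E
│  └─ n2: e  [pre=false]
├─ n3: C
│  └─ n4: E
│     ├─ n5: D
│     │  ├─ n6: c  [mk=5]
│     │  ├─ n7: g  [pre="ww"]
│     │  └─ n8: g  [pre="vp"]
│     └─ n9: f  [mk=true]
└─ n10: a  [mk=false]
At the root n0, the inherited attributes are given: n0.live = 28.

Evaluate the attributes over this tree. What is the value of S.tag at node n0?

1. n0.live = 28  [given at root]
2. n1.depth = 9  [S.live * 2 - 47]
3. n2.pre = false  [terminal]
4. n1.lab = 16  [E.depth + 7]
5. n1.fin = "my"  ["my"]
6. n1.live = false  [E.depth > 9]
7. n4.depth = -4  [-4]
8. n5.key = false  [E.depth > -4]
9. n6.mk = 5  [terminal]
10. n7.pre = "ww"  [terminal]
11. n8.pre = "vp"  [terminal]
12. n5.cnt = false  [D.key == true]
13. n9.mk = true  [terminal]
14. n4.lab = -5  [E.depth - 1]
15. n4.fin = "kx"  ["kx"]
16. n4.live = true  [D.cnt == false]
17. n3.wid = -9  [E.lab - 4]
18. n3.val = 20  [E.lab + 25]
19. n3.mk = 24  [E.lab + 29]
20. n3.acc = 9  [9]
21. n10.mk = false  [terminal]
22. n0.env = false  [C.val > 20]
23. n0.tag = false  [C.mk > 24]

false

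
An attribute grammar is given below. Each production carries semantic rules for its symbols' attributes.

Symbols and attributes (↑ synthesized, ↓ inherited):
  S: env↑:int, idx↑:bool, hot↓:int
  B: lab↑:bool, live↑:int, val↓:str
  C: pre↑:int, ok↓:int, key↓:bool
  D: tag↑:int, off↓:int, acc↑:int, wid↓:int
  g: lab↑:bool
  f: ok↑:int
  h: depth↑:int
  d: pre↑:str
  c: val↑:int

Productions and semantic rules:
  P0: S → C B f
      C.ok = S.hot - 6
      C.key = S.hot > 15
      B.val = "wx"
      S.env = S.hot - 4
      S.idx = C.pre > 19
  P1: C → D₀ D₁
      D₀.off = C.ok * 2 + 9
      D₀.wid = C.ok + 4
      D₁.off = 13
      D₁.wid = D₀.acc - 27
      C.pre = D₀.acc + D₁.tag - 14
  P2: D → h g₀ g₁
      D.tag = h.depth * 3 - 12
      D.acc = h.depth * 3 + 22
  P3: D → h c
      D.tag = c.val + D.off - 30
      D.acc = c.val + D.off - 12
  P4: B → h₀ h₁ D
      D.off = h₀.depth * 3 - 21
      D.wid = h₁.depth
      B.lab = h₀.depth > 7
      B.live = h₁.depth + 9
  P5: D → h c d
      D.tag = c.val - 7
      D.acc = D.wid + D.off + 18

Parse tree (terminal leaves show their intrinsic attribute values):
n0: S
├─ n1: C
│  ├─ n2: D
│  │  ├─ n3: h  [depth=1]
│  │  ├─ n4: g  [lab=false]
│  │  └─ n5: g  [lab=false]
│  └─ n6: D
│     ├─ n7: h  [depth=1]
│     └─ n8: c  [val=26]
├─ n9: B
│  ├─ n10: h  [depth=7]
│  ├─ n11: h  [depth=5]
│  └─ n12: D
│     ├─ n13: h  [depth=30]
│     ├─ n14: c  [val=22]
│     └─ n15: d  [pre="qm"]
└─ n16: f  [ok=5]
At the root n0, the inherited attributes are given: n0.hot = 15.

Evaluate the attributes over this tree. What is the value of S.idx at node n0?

true

1. n0.hot = 15  [given at root]
2. n1.ok = 9  [S.hot - 6]
3. n1.key = false  [S.hot > 15]
4. n2.off = 27  [C.ok * 2 + 9]
5. n2.wid = 13  [C.ok + 4]
6. n3.depth = 1  [terminal]
7. n4.lab = false  [terminal]
8. n5.lab = false  [terminal]
9. n2.tag = -9  [h.depth * 3 - 12]
10. n2.acc = 25  [h.depth * 3 + 22]
11. n6.off = 13  [13]
12. n6.wid = -2  [D₀.acc - 27]
13. n7.depth = 1  [terminal]
14. n8.val = 26  [terminal]
15. n6.tag = 9  [c.val + D.off - 30]
16. n6.acc = 27  [c.val + D.off - 12]
17. n1.pre = 20  [D₀.acc + D₁.tag - 14]
18. n9.val = "wx"  ["wx"]
19. n10.depth = 7  [terminal]
20. n11.depth = 5  [terminal]
21. n12.off = 0  [h₀.depth * 3 - 21]
22. n12.wid = 5  [h₁.depth]
23. n13.depth = 30  [terminal]
24. n14.val = 22  [terminal]
25. n15.pre = "qm"  [terminal]
26. n12.tag = 15  [c.val - 7]
27. n12.acc = 23  [D.wid + D.off + 18]
28. n9.lab = false  [h₀.depth > 7]
29. n9.live = 14  [h₁.depth + 9]
30. n16.ok = 5  [terminal]
31. n0.env = 11  [S.hot - 4]
32. n0.idx = true  [C.pre > 19]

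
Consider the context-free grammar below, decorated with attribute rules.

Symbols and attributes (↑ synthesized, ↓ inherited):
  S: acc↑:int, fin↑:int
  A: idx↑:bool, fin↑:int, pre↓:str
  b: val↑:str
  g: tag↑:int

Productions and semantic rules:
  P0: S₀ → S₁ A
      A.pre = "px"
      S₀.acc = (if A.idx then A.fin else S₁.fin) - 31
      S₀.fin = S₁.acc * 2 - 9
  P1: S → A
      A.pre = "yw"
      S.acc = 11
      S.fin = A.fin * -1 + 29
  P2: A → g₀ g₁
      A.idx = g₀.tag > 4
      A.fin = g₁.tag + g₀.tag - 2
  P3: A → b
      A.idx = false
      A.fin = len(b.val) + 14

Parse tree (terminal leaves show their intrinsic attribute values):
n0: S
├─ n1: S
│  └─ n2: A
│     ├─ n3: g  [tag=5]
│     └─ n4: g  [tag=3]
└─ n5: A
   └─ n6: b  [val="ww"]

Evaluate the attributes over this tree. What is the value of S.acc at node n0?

-8

1. n2.pre = "yw"  ["yw"]
2. n3.tag = 5  [terminal]
3. n4.tag = 3  [terminal]
4. n2.idx = true  [g₀.tag > 4]
5. n2.fin = 6  [g₁.tag + g₀.tag - 2]
6. n1.acc = 11  [11]
7. n1.fin = 23  [A.fin * -1 + 29]
8. n5.pre = "px"  ["px"]
9. n6.val = "ww"  [terminal]
10. n5.idx = false  [false]
11. n5.fin = 16  [len(b.val) + 14]
12. n0.acc = -8  [(if A.idx then A.fin else S₁.fin) - 31]
13. n0.fin = 13  [S₁.acc * 2 - 9]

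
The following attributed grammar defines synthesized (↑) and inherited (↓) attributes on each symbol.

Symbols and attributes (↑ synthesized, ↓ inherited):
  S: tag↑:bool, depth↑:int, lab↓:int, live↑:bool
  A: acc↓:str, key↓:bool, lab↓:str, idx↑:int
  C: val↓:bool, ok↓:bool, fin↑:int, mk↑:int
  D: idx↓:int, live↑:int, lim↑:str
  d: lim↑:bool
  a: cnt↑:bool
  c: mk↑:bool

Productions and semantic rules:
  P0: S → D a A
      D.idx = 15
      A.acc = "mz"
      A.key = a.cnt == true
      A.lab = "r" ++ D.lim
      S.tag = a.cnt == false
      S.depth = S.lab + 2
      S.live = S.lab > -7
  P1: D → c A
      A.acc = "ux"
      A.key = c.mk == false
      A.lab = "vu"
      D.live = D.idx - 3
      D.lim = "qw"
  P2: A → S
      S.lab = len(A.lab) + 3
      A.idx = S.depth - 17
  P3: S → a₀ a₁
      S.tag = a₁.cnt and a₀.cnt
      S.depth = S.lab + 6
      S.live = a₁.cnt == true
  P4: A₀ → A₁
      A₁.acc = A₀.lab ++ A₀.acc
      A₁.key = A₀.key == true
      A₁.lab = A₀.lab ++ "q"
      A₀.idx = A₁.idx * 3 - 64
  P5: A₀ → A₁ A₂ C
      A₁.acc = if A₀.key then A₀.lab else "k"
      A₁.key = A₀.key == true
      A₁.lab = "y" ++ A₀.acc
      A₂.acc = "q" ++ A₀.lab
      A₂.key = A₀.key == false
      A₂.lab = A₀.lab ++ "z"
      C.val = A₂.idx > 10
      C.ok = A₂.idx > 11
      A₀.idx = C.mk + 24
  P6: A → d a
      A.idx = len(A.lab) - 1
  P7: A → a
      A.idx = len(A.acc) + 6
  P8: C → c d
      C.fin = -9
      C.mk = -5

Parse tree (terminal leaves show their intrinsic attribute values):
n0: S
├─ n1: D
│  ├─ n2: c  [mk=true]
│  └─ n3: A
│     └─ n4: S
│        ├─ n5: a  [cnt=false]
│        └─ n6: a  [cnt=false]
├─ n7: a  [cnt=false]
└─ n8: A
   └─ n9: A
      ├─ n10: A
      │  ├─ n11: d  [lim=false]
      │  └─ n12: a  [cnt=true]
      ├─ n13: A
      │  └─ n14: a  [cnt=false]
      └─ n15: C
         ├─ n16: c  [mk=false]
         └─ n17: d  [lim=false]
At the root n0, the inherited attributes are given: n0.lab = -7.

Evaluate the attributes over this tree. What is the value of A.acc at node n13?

1. n0.lab = -7  [given at root]
2. n1.idx = 15  [15]
3. n2.mk = true  [terminal]
4. n3.acc = "ux"  ["ux"]
5. n3.key = false  [c.mk == false]
6. n3.lab = "vu"  ["vu"]
7. n4.lab = 5  [len(A.lab) + 3]
8. n5.cnt = false  [terminal]
9. n6.cnt = false  [terminal]
10. n4.tag = false  [a₁.cnt and a₀.cnt]
11. n4.depth = 11  [S.lab + 6]
12. n4.live = false  [a₁.cnt == true]
13. n3.idx = -6  [S.depth - 17]
14. n1.live = 12  [D.idx - 3]
15. n1.lim = "qw"  ["qw"]
16. n7.cnt = false  [terminal]
17. n8.acc = "mz"  ["mz"]
18. n8.key = false  [a.cnt == true]
19. n8.lab = "rqw"  ["r" ++ D.lim]
20. n9.acc = "rqwmz"  [A₀.lab ++ A₀.acc]
21. n9.key = false  [A₀.key == true]
22. n9.lab = "rqwq"  [A₀.lab ++ "q"]
23. n10.acc = "k"  [if A₀.key then A₀.lab else "k"]
24. n10.key = false  [A₀.key == true]
25. n10.lab = "yrqwmz"  ["y" ++ A₀.acc]
26. n11.lim = false  [terminal]
27. n12.cnt = true  [terminal]
28. n10.idx = 5  [len(A.lab) - 1]
29. n13.acc = "qrqwq"  ["q" ++ A₀.lab]
30. n13.key = true  [A₀.key == false]
31. n13.lab = "rqwqz"  [A₀.lab ++ "z"]
32. n14.cnt = false  [terminal]
33. n13.idx = 11  [len(A.acc) + 6]
34. n15.val = true  [A₂.idx > 10]
35. n15.ok = false  [A₂.idx > 11]
36. n16.mk = false  [terminal]
37. n17.lim = false  [terminal]
38. n15.fin = -9  [-9]
39. n15.mk = -5  [-5]
40. n9.idx = 19  [C.mk + 24]
41. n8.idx = -7  [A₁.idx * 3 - 64]
42. n0.tag = true  [a.cnt == false]
43. n0.depth = -5  [S.lab + 2]
44. n0.live = false  [S.lab > -7]

"qrqwq"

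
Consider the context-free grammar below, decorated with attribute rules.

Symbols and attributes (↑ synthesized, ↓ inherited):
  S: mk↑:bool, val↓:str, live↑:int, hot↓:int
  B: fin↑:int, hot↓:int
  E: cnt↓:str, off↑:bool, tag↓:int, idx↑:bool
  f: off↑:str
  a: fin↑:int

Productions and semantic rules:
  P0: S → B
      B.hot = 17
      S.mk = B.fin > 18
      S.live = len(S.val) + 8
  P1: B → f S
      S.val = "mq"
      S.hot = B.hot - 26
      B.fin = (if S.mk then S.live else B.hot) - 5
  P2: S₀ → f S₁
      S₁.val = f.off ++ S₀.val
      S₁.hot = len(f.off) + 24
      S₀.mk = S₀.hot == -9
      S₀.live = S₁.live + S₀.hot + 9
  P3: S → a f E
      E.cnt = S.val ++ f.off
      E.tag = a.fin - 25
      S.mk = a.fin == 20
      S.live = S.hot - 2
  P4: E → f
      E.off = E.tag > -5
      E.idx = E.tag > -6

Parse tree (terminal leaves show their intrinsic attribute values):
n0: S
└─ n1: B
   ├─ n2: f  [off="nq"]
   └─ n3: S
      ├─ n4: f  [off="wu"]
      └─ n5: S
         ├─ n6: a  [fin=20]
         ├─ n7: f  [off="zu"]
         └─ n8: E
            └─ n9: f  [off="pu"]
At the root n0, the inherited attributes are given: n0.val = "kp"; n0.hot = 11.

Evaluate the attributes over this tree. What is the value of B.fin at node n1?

19

1. n0.val = "kp"  [given at root]
2. n0.hot = 11  [given at root]
3. n1.hot = 17  [17]
4. n2.off = "nq"  [terminal]
5. n3.val = "mq"  ["mq"]
6. n3.hot = -9  [B.hot - 26]
7. n4.off = "wu"  [terminal]
8. n5.val = "wumq"  [f.off ++ S₀.val]
9. n5.hot = 26  [len(f.off) + 24]
10. n6.fin = 20  [terminal]
11. n7.off = "zu"  [terminal]
12. n8.cnt = "wumqzu"  [S.val ++ f.off]
13. n8.tag = -5  [a.fin - 25]
14. n9.off = "pu"  [terminal]
15. n8.off = false  [E.tag > -5]
16. n8.idx = true  [E.tag > -6]
17. n5.mk = true  [a.fin == 20]
18. n5.live = 24  [S.hot - 2]
19. n3.mk = true  [S₀.hot == -9]
20. n3.live = 24  [S₁.live + S₀.hot + 9]
21. n1.fin = 19  [(if S.mk then S.live else B.hot) - 5]
22. n0.mk = true  [B.fin > 18]
23. n0.live = 10  [len(S.val) + 8]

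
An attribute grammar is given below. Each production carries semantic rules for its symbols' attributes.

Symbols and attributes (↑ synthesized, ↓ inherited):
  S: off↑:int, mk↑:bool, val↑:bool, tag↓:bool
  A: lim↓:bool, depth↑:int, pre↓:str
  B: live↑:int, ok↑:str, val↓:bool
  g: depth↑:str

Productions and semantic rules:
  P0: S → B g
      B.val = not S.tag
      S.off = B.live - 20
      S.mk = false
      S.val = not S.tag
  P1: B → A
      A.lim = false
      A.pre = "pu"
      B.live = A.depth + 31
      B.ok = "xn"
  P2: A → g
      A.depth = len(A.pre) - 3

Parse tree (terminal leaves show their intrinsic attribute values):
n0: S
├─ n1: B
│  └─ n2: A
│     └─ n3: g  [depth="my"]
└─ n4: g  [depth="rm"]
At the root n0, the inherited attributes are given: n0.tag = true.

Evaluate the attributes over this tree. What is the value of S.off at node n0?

1. n0.tag = true  [given at root]
2. n1.val = false  [not S.tag]
3. n2.lim = false  [false]
4. n2.pre = "pu"  ["pu"]
5. n3.depth = "my"  [terminal]
6. n2.depth = -1  [len(A.pre) - 3]
7. n1.live = 30  [A.depth + 31]
8. n1.ok = "xn"  ["xn"]
9. n4.depth = "rm"  [terminal]
10. n0.off = 10  [B.live - 20]
11. n0.mk = false  [false]
12. n0.val = false  [not S.tag]

10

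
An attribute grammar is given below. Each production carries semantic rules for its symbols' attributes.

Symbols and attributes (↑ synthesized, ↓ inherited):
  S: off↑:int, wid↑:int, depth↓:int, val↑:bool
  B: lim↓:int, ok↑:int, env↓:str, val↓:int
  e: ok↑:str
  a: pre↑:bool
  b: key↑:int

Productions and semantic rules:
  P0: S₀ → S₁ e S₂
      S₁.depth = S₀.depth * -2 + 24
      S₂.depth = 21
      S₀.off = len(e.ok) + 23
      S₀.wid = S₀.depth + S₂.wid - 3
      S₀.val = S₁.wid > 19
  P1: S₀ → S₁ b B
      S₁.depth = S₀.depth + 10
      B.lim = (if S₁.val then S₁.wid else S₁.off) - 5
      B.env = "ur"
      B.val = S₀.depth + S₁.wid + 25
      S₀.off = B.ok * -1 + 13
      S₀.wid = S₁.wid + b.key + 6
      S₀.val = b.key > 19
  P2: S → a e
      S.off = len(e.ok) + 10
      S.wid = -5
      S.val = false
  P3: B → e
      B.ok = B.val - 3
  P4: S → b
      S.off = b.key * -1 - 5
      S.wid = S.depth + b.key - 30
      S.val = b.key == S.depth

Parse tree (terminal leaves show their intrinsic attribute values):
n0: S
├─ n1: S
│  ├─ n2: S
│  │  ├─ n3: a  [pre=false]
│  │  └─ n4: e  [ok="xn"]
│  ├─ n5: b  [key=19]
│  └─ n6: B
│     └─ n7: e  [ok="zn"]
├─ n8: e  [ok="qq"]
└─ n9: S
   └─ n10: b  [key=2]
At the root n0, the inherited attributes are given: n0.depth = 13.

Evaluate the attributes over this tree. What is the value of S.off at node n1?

1. n0.depth = 13  [given at root]
2. n1.depth = -2  [S₀.depth * -2 + 24]
3. n2.depth = 8  [S₀.depth + 10]
4. n3.pre = false  [terminal]
5. n4.ok = "xn"  [terminal]
6. n2.off = 12  [len(e.ok) + 10]
7. n2.wid = -5  [-5]
8. n2.val = false  [false]
9. n5.key = 19  [terminal]
10. n6.lim = 7  [(if S₁.val then S₁.wid else S₁.off) - 5]
11. n6.env = "ur"  ["ur"]
12. n6.val = 18  [S₀.depth + S₁.wid + 25]
13. n7.ok = "zn"  [terminal]
14. n6.ok = 15  [B.val - 3]
15. n1.off = -2  [B.ok * -1 + 13]
16. n1.wid = 20  [S₁.wid + b.key + 6]
17. n1.val = false  [b.key > 19]
18. n8.ok = "qq"  [terminal]
19. n9.depth = 21  [21]
20. n10.key = 2  [terminal]
21. n9.off = -7  [b.key * -1 - 5]
22. n9.wid = -7  [S.depth + b.key - 30]
23. n9.val = false  [b.key == S.depth]
24. n0.off = 25  [len(e.ok) + 23]
25. n0.wid = 3  [S₀.depth + S₂.wid - 3]
26. n0.val = true  [S₁.wid > 19]

-2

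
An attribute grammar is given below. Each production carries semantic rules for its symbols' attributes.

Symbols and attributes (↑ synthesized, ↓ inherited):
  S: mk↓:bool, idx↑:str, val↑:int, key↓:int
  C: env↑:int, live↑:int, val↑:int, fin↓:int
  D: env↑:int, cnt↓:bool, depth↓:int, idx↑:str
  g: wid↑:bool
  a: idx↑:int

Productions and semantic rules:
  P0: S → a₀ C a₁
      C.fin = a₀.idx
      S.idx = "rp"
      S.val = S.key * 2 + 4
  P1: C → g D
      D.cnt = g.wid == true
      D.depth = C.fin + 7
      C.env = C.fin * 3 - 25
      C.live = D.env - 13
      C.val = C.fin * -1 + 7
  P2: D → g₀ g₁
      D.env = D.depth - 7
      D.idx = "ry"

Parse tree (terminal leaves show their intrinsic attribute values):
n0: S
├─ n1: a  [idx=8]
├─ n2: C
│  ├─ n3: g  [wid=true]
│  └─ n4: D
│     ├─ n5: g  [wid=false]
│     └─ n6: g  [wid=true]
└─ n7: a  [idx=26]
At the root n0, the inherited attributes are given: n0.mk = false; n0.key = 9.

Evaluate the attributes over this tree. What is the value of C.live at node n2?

-5

1. n0.mk = false  [given at root]
2. n0.key = 9  [given at root]
3. n1.idx = 8  [terminal]
4. n2.fin = 8  [a₀.idx]
5. n3.wid = true  [terminal]
6. n4.cnt = true  [g.wid == true]
7. n4.depth = 15  [C.fin + 7]
8. n5.wid = false  [terminal]
9. n6.wid = true  [terminal]
10. n4.env = 8  [D.depth - 7]
11. n4.idx = "ry"  ["ry"]
12. n2.env = -1  [C.fin * 3 - 25]
13. n2.live = -5  [D.env - 13]
14. n2.val = -1  [C.fin * -1 + 7]
15. n7.idx = 26  [terminal]
16. n0.idx = "rp"  ["rp"]
17. n0.val = 22  [S.key * 2 + 4]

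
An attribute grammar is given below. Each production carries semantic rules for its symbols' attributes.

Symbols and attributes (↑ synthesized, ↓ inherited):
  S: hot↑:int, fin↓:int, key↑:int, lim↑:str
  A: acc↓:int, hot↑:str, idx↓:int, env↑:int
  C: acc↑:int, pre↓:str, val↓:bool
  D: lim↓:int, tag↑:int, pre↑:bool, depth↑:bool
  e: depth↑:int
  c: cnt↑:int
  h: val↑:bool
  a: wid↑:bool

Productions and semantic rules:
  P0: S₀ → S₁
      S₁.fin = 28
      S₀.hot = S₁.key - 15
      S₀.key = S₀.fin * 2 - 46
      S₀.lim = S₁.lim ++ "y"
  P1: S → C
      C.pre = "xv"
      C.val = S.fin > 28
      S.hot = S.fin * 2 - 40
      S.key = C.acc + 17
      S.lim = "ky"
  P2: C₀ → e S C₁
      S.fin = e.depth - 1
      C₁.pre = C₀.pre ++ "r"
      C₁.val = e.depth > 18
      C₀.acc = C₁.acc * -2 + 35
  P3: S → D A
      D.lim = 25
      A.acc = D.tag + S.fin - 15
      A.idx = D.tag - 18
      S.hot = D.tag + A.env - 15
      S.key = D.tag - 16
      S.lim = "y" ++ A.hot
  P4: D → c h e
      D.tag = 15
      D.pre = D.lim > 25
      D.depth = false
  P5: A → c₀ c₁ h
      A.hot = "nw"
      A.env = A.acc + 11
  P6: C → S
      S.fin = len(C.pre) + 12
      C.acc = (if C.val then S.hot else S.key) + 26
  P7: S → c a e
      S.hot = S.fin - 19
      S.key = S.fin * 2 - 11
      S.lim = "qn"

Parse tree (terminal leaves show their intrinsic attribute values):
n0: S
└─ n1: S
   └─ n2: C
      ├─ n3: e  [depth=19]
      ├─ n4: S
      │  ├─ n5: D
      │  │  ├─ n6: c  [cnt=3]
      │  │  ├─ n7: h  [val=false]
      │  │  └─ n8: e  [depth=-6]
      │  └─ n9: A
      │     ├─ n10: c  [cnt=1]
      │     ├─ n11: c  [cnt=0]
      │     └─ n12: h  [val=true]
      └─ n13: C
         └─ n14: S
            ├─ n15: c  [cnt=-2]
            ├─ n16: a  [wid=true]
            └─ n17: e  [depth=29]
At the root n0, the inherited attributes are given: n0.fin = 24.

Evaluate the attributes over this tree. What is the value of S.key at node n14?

19

1. n0.fin = 24  [given at root]
2. n1.fin = 28  [28]
3. n2.pre = "xv"  ["xv"]
4. n2.val = false  [S.fin > 28]
5. n3.depth = 19  [terminal]
6. n4.fin = 18  [e.depth - 1]
7. n5.lim = 25  [25]
8. n6.cnt = 3  [terminal]
9. n7.val = false  [terminal]
10. n8.depth = -6  [terminal]
11. n5.tag = 15  [15]
12. n5.pre = false  [D.lim > 25]
13. n5.depth = false  [false]
14. n9.acc = 18  [D.tag + S.fin - 15]
15. n9.idx = -3  [D.tag - 18]
16. n10.cnt = 1  [terminal]
17. n11.cnt = 0  [terminal]
18. n12.val = true  [terminal]
19. n9.hot = "nw"  ["nw"]
20. n9.env = 29  [A.acc + 11]
21. n4.hot = 29  [D.tag + A.env - 15]
22. n4.key = -1  [D.tag - 16]
23. n4.lim = "ynw"  ["y" ++ A.hot]
24. n13.pre = "xvr"  [C₀.pre ++ "r"]
25. n13.val = true  [e.depth > 18]
26. n14.fin = 15  [len(C.pre) + 12]
27. n15.cnt = -2  [terminal]
28. n16.wid = true  [terminal]
29. n17.depth = 29  [terminal]
30. n14.hot = -4  [S.fin - 19]
31. n14.key = 19  [S.fin * 2 - 11]
32. n14.lim = "qn"  ["qn"]
33. n13.acc = 22  [(if C.val then S.hot else S.key) + 26]
34. n2.acc = -9  [C₁.acc * -2 + 35]
35. n1.hot = 16  [S.fin * 2 - 40]
36. n1.key = 8  [C.acc + 17]
37. n1.lim = "ky"  ["ky"]
38. n0.hot = -7  [S₁.key - 15]
39. n0.key = 2  [S₀.fin * 2 - 46]
40. n0.lim = "kyy"  [S₁.lim ++ "y"]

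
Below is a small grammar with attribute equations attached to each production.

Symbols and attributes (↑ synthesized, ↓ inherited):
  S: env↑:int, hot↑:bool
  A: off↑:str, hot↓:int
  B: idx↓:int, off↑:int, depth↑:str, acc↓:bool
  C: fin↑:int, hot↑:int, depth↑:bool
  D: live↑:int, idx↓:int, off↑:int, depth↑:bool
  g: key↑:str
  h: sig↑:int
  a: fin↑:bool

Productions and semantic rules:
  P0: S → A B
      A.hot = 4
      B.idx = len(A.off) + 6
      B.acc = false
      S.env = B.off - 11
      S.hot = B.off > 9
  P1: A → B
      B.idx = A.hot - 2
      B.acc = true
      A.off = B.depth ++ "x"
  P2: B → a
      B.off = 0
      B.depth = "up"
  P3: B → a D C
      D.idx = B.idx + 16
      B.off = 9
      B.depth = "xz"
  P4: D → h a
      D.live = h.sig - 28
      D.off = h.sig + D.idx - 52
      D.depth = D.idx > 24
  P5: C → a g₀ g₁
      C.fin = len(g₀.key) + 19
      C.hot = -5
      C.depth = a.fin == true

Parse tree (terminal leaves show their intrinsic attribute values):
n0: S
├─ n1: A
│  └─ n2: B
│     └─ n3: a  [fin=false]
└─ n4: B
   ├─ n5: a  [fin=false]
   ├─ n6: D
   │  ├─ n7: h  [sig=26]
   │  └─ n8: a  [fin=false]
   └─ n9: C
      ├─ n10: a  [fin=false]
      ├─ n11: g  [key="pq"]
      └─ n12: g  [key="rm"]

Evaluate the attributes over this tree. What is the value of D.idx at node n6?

1. n1.hot = 4  [4]
2. n2.idx = 2  [A.hot - 2]
3. n2.acc = true  [true]
4. n3.fin = false  [terminal]
5. n2.off = 0  [0]
6. n2.depth = "up"  ["up"]
7. n1.off = "upx"  [B.depth ++ "x"]
8. n4.idx = 9  [len(A.off) + 6]
9. n4.acc = false  [false]
10. n5.fin = false  [terminal]
11. n6.idx = 25  [B.idx + 16]
12. n7.sig = 26  [terminal]
13. n8.fin = false  [terminal]
14. n6.live = -2  [h.sig - 28]
15. n6.off = -1  [h.sig + D.idx - 52]
16. n6.depth = true  [D.idx > 24]
17. n10.fin = false  [terminal]
18. n11.key = "pq"  [terminal]
19. n12.key = "rm"  [terminal]
20. n9.fin = 21  [len(g₀.key) + 19]
21. n9.hot = -5  [-5]
22. n9.depth = false  [a.fin == true]
23. n4.off = 9  [9]
24. n4.depth = "xz"  ["xz"]
25. n0.env = -2  [B.off - 11]
26. n0.hot = false  [B.off > 9]

25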